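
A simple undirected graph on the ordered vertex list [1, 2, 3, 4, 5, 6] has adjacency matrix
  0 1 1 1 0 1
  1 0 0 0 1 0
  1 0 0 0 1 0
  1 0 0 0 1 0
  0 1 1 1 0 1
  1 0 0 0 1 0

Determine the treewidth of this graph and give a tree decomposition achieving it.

The largest bag has 3 vertices, giving width 2; this decomposition certifies tw(G) ≤ 2. The edges 2–1–4–5–2 form a cycle, so G is not a tree and its treewidth is at least 2. Combining the bounds, tw(G) = 2.

Treewidth 2.
One such decomposition:
Bags: B1 = {1, 2, 5}  B2 = {1, 4, 5}  B3 = {1, 3, 5}  B4 = {1, 5, 6}
Tree: B1–B2, B2–B3, B3–B4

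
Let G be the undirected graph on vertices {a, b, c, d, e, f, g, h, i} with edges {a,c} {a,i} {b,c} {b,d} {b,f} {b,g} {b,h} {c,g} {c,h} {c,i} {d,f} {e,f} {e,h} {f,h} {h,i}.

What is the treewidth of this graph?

A width-2 tree decomposition is:
Bags: B1 = {b, c, h}  B2 = {c, h, i}  B3 = {b, f, h}  B4 = {e, f, h}  B5 = {b, d, f}  B6 = {b, c, g}  B7 = {a, c, i}
Tree: B1–B2, B1–B3, B3–B4, B3–B5, B1–B6, B2–B7
Each bag holds 3 vertices, so the decomposition has width 2, which upper-bounds the treewidth. For the lower bound, the 3 vertices {b, d, f} are pairwise adjacent, and any tree decomposition puts a clique entirely inside one bag — forcing width ≥ 2. Combining the bounds, tw(G) = 2.

2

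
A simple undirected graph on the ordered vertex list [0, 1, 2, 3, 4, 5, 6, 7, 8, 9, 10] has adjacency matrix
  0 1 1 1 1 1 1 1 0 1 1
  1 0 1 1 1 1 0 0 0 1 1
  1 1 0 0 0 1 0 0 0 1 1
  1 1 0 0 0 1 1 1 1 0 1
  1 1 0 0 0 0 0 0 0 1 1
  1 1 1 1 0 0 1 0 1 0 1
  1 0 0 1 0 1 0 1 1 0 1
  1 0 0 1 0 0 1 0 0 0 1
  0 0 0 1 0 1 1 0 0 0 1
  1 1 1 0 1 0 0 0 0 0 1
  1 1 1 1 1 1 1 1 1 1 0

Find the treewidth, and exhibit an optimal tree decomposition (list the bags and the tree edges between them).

Treewidth 4.
One such decomposition:
Bags: B1 = {0, 1, 2, 5, 10}  B2 = {0, 1, 3, 5, 10}  B3 = {0, 3, 5, 6, 10}  B4 = {0, 3, 6, 7, 10}  B5 = {0, 1, 2, 9, 10}  B6 = {0, 1, 4, 9, 10}  B7 = {3, 5, 6, 8, 10}
Tree: B1–B2, B2–B3, B3–B4, B1–B5, B5–B6, B3–B7

The largest bag has 5 vertices, giving width 4; this decomposition certifies tw(G) ≤ 4. For the lower bound, the 5 vertices {0, 1, 2, 9, 10} are pairwise adjacent, and any tree decomposition puts a clique entirely inside one bag — forcing width ≥ 4. Hence tw(G) = 4 exactly.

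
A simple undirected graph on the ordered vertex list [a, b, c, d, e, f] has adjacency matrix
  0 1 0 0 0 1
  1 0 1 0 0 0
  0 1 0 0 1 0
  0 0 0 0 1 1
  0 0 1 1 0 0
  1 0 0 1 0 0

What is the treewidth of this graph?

2

A width-2 tree decomposition is:
Bags: B1 = {d, e, f}  B2 = {c, e, f}  B3 = {b, c, f}  B4 = {a, b, f}
Tree: B1–B2, B2–B3, B3–B4
The largest bag has 3 vertices, giving width 2; this decomposition certifies tw(G) ≤ 2. For the lower bound, G contains the cycle f–d–e–c–b–a–f, so G is not a forest; only forests have treewidth ≤ 1, hence tw(G) ≥ 2. Hence tw(G) = 2 exactly.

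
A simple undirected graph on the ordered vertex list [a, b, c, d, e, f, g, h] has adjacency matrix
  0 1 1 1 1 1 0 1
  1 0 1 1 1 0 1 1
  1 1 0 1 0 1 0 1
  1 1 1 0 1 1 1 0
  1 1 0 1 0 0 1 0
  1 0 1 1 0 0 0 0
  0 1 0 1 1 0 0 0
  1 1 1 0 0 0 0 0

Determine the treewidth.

3

A width-3 tree decomposition is:
Bags: B1 = {a, b, d, e}  B2 = {a, b, c, d}  B3 = {b, d, e, g}  B4 = {a, c, d, f}  B5 = {a, b, c, h}
Tree: B1–B2, B1–B3, B2–B4, B2–B5
The largest bag has 4 vertices, giving width 3; this decomposition certifies tw(G) ≤ 3. For the lower bound, the 4 vertices {a, c, d, f} are pairwise adjacent, and any tree decomposition puts a clique entirely inside one bag — forcing width ≥ 3. Combining the bounds, tw(G) = 3.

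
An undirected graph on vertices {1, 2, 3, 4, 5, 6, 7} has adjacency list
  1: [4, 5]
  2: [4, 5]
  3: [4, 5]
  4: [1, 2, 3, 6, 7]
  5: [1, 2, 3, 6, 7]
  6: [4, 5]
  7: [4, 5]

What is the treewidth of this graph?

2

A width-2 tree decomposition is:
Bags: B1 = {4, 5, 7}  B2 = {4, 5, 6}  B3 = {3, 4, 5}  B4 = {2, 4, 5}  B5 = {1, 4, 5}
Tree: B1–B2, B2–B3, B3–B4, B4–B5
The largest bag has 3 vertices, giving width 2; this decomposition certifies tw(G) ≤ 2. The edges 5–7–4–6–5 form a cycle, so G is not a tree and its treewidth is at least 2. Hence tw(G) = 2 exactly.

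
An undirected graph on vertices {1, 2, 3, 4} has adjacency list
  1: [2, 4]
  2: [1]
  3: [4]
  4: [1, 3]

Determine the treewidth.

1

A width-1 tree decomposition is:
Bags: B1 = {1, 2}  B2 = {1, 4}  B3 = {3, 4}
Tree: B1–B2, B2–B3
The largest bag has 2 vertices, giving width 1; this decomposition certifies tw(G) ≤ 1. Since G has at least one edge (e.g. 2–1), it is not an edgeless graph, so tw(G) ≥ 1. Therefore the treewidth is 1.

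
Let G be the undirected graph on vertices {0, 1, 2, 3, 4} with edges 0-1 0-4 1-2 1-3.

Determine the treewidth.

A width-1 tree decomposition is:
Bags: B1 = {1, 2}  B2 = {1, 3}  B3 = {0, 1}  B4 = {0, 4}
Tree: B1–B2, B1–B3, B3–B4
Every bag has size at most 2, so the width is 2 − 1 = 1 and tw(G) ≤ 1. Any graph with an edge has treewidth ≥ 1, and G has the edge 1–2. Hence tw(G) = 1 exactly.

1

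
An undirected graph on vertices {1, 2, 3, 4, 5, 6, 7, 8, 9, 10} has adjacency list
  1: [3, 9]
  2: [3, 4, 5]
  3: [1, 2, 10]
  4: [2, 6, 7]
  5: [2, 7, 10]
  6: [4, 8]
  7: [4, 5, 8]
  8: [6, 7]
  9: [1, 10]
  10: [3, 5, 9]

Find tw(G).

A width-2 tree decomposition is:
Bags: B1 = {4, 6, 8}  B2 = {4, 7, 8}  B3 = {2, 4, 7}  B4 = {2, 5, 7}  B5 = {2, 3, 5}  B6 = {3, 5, 10}  B7 = {1, 3, 10}  B8 = {1, 9, 10}
Tree: B1–B2, B2–B3, B3–B4, B4–B5, B5–B6, B6–B7, B7–B8
Every bag has size at most 3, so the width is 3 − 1 = 2 and tw(G) ≤ 2. The edges 6–8–7–4–6 form a cycle, so G is not a tree and its treewidth is at least 2. Therefore the treewidth is 2.

2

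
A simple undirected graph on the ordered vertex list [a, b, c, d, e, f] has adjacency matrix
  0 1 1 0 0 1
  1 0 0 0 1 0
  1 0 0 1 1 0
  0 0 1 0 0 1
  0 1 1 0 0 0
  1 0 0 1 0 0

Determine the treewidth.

2

A width-2 tree decomposition is:
Bags: B1 = {b, c, e}  B2 = {a, b, c}  B3 = {a, c, d}  B4 = {a, d, f}
Tree: B1–B2, B2–B3, B3–B4
Each bag holds 3 vertices, so the decomposition has width 2, which upper-bounds the treewidth. Since e–b–a–c–e is a cycle in G, G is not acyclic. Forests are exactly the graphs of treewidth ≤ 1, so tw(G) ≥ 2. Combining the bounds, tw(G) = 2.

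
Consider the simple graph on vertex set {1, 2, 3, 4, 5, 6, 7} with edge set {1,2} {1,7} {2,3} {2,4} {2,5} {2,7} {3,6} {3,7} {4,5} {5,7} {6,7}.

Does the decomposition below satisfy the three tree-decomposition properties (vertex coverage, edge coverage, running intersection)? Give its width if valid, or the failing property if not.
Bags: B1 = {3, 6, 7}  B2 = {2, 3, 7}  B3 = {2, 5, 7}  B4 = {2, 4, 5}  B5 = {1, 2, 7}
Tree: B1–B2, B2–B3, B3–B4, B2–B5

Yes; width 2.

Every vertex of G appears in some bag (union = {1, 2, 3, 4, 5, 6, 7}); every edge is covered by a bag; and for each vertex v the set of bags containing v is connected in the bag tree. The decomposition is therefore valid. The largest bag has 3 vertices, so the width is 2.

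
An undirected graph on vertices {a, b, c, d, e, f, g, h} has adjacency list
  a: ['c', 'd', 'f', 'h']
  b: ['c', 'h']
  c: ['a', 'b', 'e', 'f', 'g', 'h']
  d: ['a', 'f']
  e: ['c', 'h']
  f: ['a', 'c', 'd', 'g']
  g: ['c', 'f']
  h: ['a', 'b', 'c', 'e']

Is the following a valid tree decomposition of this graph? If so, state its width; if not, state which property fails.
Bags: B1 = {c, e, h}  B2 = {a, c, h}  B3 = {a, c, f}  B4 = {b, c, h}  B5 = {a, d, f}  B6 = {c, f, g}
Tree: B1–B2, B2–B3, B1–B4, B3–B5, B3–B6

Every vertex of G appears in some bag (union = {a, b, c, d, e, f, g, h}); every edge is covered by a bag; and for each vertex v the set of bags containing v is connected in the bag tree. The decomposition is therefore valid. The largest bag has 3 vertices, so the width is 2.

Yes; width 2.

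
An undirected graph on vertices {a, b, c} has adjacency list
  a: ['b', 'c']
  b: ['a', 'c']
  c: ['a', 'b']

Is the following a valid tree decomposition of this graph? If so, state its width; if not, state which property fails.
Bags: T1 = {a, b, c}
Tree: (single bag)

Yes; width 2.

Every vertex of G appears in some bag (union = {a, b, c}); every edge is covered by a bag; and for each vertex v the set of bags containing v is connected in the bag tree. The decomposition is therefore valid. The largest bag has 3 vertices, so the width is 2.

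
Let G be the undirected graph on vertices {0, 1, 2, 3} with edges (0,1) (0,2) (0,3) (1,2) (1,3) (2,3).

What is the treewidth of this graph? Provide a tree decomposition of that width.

Treewidth 3.
One optimal decomposition is:
Bags: B1 = {0, 1, 2, 3}
Tree: (single bag)

A single bag containing all 4 vertices is trivially a valid decomposition of width 3. Conversely, {0, 1, 2, 3} is a clique of size 4, and the vertices of any clique must share a bag in every tree decomposition; so some bag has ≥ 4 vertices and tw(G) ≥ 3. Combining the bounds, tw(G) = 3.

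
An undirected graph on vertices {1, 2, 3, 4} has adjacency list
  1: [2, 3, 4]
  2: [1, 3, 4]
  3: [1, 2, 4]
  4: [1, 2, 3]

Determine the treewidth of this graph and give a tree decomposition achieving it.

With just one bag of size 4, the width is 4 − 1 = 3, so tw(G) ≤ 3. Conversely, {1, 2, 3, 4} is a clique of size 4, and the vertices of any clique must share a bag in every tree decomposition; so some bag has ≥ 4 vertices and tw(G) ≥ 3. Combining the bounds, tw(G) = 3.

Treewidth 3.
Bags: B1 = {1, 2, 3, 4}
Tree: (single bag)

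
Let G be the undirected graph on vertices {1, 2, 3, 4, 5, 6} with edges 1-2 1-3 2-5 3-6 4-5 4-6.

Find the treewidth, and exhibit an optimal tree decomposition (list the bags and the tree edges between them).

Treewidth 2.
Bags: B1 = {4, 5, 6}  B2 = {3, 5, 6}  B3 = {1, 3, 5}  B4 = {1, 2, 5}
Tree: B1–B2, B2–B3, B3–B4

Every bag has size at most 3, so the width is 3 − 1 = 2 and tw(G) ≤ 2. Since 5–4–6–3–1–2–5 is a cycle in G, G is not acyclic. Forests are exactly the graphs of treewidth ≤ 1, so tw(G) ≥ 2. Therefore the treewidth is 2.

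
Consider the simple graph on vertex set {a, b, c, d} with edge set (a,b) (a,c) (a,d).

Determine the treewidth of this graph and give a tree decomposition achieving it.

Every bag has size at most 2, so the width is 2 − 1 = 1 and tw(G) ≤ 1. Since G has at least one edge (e.g. a–d), it is not an edgeless graph, so tw(G) ≥ 1. The upper and lower bounds meet at 1, so that is the treewidth.

Treewidth 1.
Bags: B1 = {a, d}  B2 = {a, c}  B3 = {a, b}
Tree: B1–B2, B1–B3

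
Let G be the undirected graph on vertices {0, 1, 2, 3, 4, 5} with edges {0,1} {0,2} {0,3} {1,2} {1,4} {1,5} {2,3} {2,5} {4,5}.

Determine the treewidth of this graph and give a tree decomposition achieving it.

The largest bag has 3 vertices, giving width 2; this decomposition certifies tw(G) ≤ 2. For the lower bound, the 3 vertices {0, 1, 2} are pairwise adjacent, and any tree decomposition puts a clique entirely inside one bag — forcing width ≥ 2. Hence tw(G) = 2 exactly.

Treewidth 2.
Bags: B1 = {0, 1, 2}  B2 = {0, 2, 3}  B3 = {1, 2, 5}  B4 = {1, 4, 5}
Tree: B1–B2, B1–B3, B3–B4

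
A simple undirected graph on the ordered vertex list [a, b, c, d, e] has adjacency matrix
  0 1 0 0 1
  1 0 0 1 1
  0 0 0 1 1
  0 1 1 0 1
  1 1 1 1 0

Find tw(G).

A width-2 tree decomposition is:
Bags: B1 = {b, d, e}  B2 = {c, d, e}  B3 = {a, b, e}
Tree: B1–B2, B1–B3
The largest bag has 3 vertices, giving width 2; this decomposition certifies tw(G) ≤ 2. On the other hand G contains the 3-clique {c, d, e}. A clique must lie in a single bag of any decomposition, so no decomposition can have width below 2. Therefore the treewidth is 2.

2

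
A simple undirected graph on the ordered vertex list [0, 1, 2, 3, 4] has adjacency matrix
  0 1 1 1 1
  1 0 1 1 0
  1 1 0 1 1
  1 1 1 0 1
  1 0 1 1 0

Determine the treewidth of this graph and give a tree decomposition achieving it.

Every bag has size at most 4, so the width is 4 − 1 = 3 and tw(G) ≤ 3. Conversely, {0, 1, 2, 3} is a clique of size 4, and the vertices of any clique must share a bag in every tree decomposition; so some bag has ≥ 4 vertices and tw(G) ≥ 3. Combining the bounds, tw(G) = 3.

Treewidth 3.
Bags: B1 = {0, 2, 3, 4}  B2 = {0, 1, 2, 3}
Tree: B1–B2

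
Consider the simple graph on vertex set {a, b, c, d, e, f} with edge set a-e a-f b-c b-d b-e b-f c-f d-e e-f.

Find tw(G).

A width-2 tree decomposition is:
Bags: B1 = {b, c, f}  B2 = {b, e, f}  B3 = {b, d, e}  B4 = {a, e, f}
Tree: B1–B2, B2–B3, B2–B4
The largest bag has 3 vertices, giving width 2; this decomposition certifies tw(G) ≤ 2. On the other hand G contains the 3-clique {b, d, e}. A clique must lie in a single bag of any decomposition, so no decomposition can have width below 2. The upper and lower bounds meet at 2, so that is the treewidth.

2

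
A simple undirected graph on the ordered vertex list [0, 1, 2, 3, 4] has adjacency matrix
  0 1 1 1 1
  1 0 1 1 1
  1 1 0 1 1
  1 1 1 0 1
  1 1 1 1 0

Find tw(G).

4

A width-4 tree decomposition is:
Bags: B1 = {0, 1, 2, 3, 4}
Tree: (single bag)
With just one bag of size 5, the width is 5 − 1 = 4, so tw(G) ≤ 4. For the lower bound, the 5 vertices {0, 1, 2, 3, 4} are pairwise adjacent, and any tree decomposition puts a clique entirely inside one bag — forcing width ≥ 4. Hence tw(G) = 4 exactly.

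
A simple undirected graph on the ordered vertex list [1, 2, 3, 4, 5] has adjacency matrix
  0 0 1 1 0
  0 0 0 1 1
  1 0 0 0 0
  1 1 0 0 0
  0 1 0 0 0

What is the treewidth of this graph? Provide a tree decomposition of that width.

Every bag has size at most 2, so the width is 2 − 1 = 1 and tw(G) ≤ 1. Since G has at least one edge (e.g. 5–2), it is not an edgeless graph, so tw(G) ≥ 1. Therefore the treewidth is 1.

Treewidth 1.
Bags: B1 = {2, 5}  B2 = {2, 4}  B3 = {1, 4}  B4 = {1, 3}
Tree: B1–B2, B2–B3, B3–B4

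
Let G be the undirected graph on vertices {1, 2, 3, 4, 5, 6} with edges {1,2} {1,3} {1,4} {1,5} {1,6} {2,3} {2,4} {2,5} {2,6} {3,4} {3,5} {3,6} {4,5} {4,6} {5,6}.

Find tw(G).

5

A width-5 tree decomposition is:
Bags: B1 = {1, 2, 3, 4, 5, 6}
Tree: (single bag)
A single bag containing all 6 vertices is trivially a valid decomposition of width 5. On the other hand G contains the 6-clique {1, 2, 3, 4, 5, 6}. A clique must lie in a single bag of any decomposition, so no decomposition can have width below 5. Hence tw(G) = 5 exactly.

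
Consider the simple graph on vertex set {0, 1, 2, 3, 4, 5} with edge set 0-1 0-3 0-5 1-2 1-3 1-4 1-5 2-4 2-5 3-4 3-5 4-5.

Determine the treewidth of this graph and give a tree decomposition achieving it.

The largest bag has 4 vertices, giving width 3; this decomposition certifies tw(G) ≤ 3. For the lower bound, the 4 vertices {1, 2, 4, 5} are pairwise adjacent, and any tree decomposition puts a clique entirely inside one bag — forcing width ≥ 3. Combining the bounds, tw(G) = 3.

Treewidth 3.
One such decomposition:
Bags: B1 = {1, 2, 4, 5}  B2 = {1, 3, 4, 5}  B3 = {0, 1, 3, 5}
Tree: B1–B2, B2–B3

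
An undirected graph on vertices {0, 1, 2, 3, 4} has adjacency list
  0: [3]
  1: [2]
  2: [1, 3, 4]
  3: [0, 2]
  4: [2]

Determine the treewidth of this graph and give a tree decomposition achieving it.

The largest bag has 2 vertices, giving width 1; this decomposition certifies tw(G) ≤ 1. G has an edge, so its treewidth is at least 1. Combining the bounds, tw(G) = 1.

Treewidth 1.
One optimal decomposition is:
Bags: B1 = {2, 4}  B2 = {1, 2}  B3 = {2, 3}  B4 = {0, 3}
Tree: B1–B2, B2–B3, B3–B4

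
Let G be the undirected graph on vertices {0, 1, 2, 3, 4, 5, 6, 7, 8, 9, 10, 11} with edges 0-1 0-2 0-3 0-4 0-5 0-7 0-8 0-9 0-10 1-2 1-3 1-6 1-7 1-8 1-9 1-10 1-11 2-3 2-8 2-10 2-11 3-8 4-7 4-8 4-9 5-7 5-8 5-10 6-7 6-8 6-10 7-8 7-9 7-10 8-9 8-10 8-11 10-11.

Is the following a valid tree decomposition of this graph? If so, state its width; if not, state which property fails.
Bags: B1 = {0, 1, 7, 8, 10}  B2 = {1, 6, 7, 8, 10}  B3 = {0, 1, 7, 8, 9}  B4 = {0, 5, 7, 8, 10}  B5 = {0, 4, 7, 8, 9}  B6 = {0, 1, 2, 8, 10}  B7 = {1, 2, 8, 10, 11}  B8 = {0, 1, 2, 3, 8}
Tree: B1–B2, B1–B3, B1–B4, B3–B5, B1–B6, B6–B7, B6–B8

Yes; width 4.

Checking the three conditions: (i) the bags cover all of {0, 1, 2, 3, 4, 5, 6, 7, 8, 9, 10, 11}; (ii) for each edge, some bag contains both endpoints; (iii) the bags containing any fixed vertex form a subtree. All hold, so the decomposition is valid with width 5 − 1 = 4.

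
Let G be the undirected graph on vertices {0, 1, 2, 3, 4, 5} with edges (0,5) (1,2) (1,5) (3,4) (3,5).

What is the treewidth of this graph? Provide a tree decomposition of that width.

Treewidth 1.
One such decomposition:
Bags: B1 = {1, 5}  B2 = {0, 5}  B3 = {1, 2}  B4 = {3, 5}  B5 = {3, 4}
Tree: B1–B2, B1–B3, B1–B4, B4–B5

Each bag holds 2 vertices, so the decomposition has width 1, which upper-bounds the treewidth. Since G has at least one edge (e.g. 5–1), it is not an edgeless graph, so tw(G) ≥ 1. Hence tw(G) = 1 exactly.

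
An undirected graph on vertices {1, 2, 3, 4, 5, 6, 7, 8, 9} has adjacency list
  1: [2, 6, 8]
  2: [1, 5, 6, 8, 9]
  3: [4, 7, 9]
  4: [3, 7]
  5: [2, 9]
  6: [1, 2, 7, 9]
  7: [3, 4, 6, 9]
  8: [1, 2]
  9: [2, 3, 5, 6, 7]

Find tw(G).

2

A width-2 tree decomposition is:
Bags: B1 = {1, 2, 6}  B2 = {2, 6, 9}  B3 = {2, 5, 9}  B4 = {6, 7, 9}  B5 = {3, 7, 9}  B6 = {1, 2, 8}  B7 = {3, 4, 7}
Tree: B1–B2, B2–B3, B2–B4, B4–B5, B1–B6, B5–B7
Each bag holds 3 vertices, so the decomposition has width 2, which upper-bounds the treewidth. On the other hand G contains the 3-clique {1, 2, 8}. A clique must lie in a single bag of any decomposition, so no decomposition can have width below 2. The upper and lower bounds meet at 2, so that is the treewidth.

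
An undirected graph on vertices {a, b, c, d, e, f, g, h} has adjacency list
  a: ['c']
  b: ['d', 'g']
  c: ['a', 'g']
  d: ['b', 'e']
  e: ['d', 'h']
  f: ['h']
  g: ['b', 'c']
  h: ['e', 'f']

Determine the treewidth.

1

A width-1 tree decomposition is:
Bags: B1 = {f, h}  B2 = {e, h}  B3 = {d, e}  B4 = {b, d}  B5 = {b, g}  B6 = {c, g}  B7 = {a, c}
Tree: B1–B2, B2–B3, B3–B4, B4–B5, B5–B6, B6–B7
Each bag holds 2 vertices, so the decomposition has width 1, which upper-bounds the treewidth. G has an edge, so its treewidth is at least 1. The upper and lower bounds meet at 1, so that is the treewidth.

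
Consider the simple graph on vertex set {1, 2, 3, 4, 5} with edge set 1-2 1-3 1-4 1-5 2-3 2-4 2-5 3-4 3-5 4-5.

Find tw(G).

4

A width-4 tree decomposition is:
Bags: B1 = {1, 2, 3, 4, 5}
Tree: (single bag)
A single bag containing all 5 vertices is trivially a valid decomposition of width 4. Conversely, {1, 2, 3, 4, 5} is a clique of size 5, and the vertices of any clique must share a bag in every tree decomposition; so some bag has ≥ 5 vertices and tw(G) ≥ 4. The upper and lower bounds meet at 4, so that is the treewidth.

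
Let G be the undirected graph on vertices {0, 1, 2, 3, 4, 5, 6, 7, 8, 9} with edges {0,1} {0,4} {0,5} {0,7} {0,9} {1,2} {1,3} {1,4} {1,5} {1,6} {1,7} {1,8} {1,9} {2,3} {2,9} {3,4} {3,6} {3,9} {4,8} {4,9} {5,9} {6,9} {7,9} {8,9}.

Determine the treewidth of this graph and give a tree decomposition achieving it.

Treewidth 3.
Bags: B1 = {1, 3, 4, 9}  B2 = {1, 2, 3, 9}  B3 = {1, 4, 8, 9}  B4 = {0, 1, 4, 9}  B5 = {0, 1, 5, 9}  B6 = {0, 1, 7, 9}  B7 = {1, 3, 6, 9}
Tree: B1–B2, B1–B3, B3–B4, B4–B5, B4–B6, B2–B7

Each bag holds 4 vertices, so the decomposition has width 3, which upper-bounds the treewidth. On the other hand G contains the 4-clique {0, 1, 4, 9}. A clique must lie in a single bag of any decomposition, so no decomposition can have width below 3. Hence tw(G) = 3 exactly.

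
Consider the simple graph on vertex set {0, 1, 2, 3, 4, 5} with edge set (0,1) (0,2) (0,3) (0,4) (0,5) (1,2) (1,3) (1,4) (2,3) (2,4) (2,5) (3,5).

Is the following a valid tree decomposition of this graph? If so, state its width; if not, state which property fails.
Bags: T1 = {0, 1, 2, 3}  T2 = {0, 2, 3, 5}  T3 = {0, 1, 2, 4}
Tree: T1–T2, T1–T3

Vertex coverage: the bags together contain {0, 1, 2, 3, 4, 5}, the full vertex set. Edge coverage: each edge of G has both endpoints in at least one bag. Running intersection: for every vertex, the bags containing it form a connected subtree. All three properties hold, so this is a valid tree decomposition of width max|bag| − 1 = 3, and hence tw(G) ≤ 3.

Yes; width 3.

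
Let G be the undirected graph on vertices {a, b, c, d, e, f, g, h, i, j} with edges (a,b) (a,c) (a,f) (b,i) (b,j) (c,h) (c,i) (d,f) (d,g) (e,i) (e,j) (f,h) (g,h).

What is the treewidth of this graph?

2

A width-2 tree decomposition is:
Bags: B1 = {e, i, j}  B2 = {b, i, j}  B3 = {b, c, i}  B4 = {a, b, c}  B5 = {a, c, h}  B6 = {a, f, h}  B7 = {f, g, h}  B8 = {d, f, g}
Tree: B1–B2, B2–B3, B3–B4, B4–B5, B5–B6, B6–B7, B7–B8
Every bag has size at most 3, so the width is 3 − 1 = 2 and tw(G) ≤ 2. For the lower bound, G contains the cycle e–j–b–i–e, so G is not a forest; only forests have treewidth ≤ 1, hence tw(G) ≥ 2. Combining the bounds, tw(G) = 2.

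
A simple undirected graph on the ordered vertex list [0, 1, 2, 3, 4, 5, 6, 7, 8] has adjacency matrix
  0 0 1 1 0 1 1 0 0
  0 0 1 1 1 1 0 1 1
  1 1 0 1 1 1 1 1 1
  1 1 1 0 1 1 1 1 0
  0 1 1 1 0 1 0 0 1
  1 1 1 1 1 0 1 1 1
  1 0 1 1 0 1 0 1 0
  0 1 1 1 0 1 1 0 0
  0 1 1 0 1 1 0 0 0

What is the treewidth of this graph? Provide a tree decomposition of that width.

Treewidth 4.
One such decomposition:
Bags: B1 = {1, 2, 3, 4, 5}  B2 = {1, 2, 3, 5, 7}  B3 = {2, 3, 5, 6, 7}  B4 = {0, 2, 3, 5, 6}  B5 = {1, 2, 4, 5, 8}
Tree: B1–B2, B2–B3, B3–B4, B1–B5

Every bag has size at most 5, so the width is 5 − 1 = 4 and tw(G) ≤ 4. For the lower bound, the 5 vertices {1, 2, 4, 5, 8} are pairwise adjacent, and any tree decomposition puts a clique entirely inside one bag — forcing width ≥ 4. Hence tw(G) = 4 exactly.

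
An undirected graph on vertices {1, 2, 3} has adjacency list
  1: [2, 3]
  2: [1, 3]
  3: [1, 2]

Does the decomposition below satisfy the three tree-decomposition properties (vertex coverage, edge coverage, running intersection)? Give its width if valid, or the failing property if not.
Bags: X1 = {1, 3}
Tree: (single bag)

A tree decomposition must satisfy three properties: every vertex lies in some bag; for every edge, both endpoints lie together in some bag; and for every vertex, the bags containing it form a connected subtree. Here vertex 2 appears in no bag, so the decomposition is invalid.

No — vertex 2 appears in no bag.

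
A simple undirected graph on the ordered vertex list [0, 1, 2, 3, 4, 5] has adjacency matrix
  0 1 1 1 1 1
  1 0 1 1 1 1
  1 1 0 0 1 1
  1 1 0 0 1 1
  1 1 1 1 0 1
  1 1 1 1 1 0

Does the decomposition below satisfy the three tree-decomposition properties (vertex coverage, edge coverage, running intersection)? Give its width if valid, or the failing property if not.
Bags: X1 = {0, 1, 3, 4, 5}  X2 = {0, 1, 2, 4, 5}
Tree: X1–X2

Every vertex of G appears in some bag (union = {0, 1, 2, 3, 4, 5}); every edge is covered by a bag; and for each vertex v the set of bags containing v is connected in the bag tree. The decomposition is therefore valid. The largest bag has 5 vertices, so the width is 4.

Yes; width 4.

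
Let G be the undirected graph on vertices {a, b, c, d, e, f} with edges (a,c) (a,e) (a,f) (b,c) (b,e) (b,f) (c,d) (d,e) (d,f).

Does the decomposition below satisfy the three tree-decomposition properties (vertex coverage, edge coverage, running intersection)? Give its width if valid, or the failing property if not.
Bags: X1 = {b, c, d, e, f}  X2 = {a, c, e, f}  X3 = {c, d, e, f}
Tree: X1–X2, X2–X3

A tree decomposition must satisfy three properties: every vertex lies in some bag; for every edge, both endpoints lie together in some bag; and for every vertex, the bags containing it form a connected subtree. Here bags containing vertex d are not connected in the tree, so the decomposition is invalid.

No — bags containing vertex d are not connected in the tree.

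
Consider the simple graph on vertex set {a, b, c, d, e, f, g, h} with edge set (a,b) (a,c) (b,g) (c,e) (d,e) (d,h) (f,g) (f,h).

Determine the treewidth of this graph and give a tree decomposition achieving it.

Treewidth 2.
Bags: B1 = {a, b, g}  B2 = {a, f, g}  B3 = {a, f, h}  B4 = {a, d, h}  B5 = {a, d, e}  B6 = {a, c, e}
Tree: B1–B2, B2–B3, B3–B4, B4–B5, B5–B6

The largest bag has 3 vertices, giving width 2; this decomposition certifies tw(G) ≤ 2. The edges a–b–g–f–h–d–e–c–a form a cycle, so G is not a tree and its treewidth is at least 2. Combining the bounds, tw(G) = 2.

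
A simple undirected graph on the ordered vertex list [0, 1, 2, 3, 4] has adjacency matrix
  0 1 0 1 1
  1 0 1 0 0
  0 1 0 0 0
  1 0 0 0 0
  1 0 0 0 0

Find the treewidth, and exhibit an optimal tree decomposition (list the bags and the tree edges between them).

Treewidth 1.
One such decomposition:
Bags: B1 = {0, 1}  B2 = {1, 2}  B3 = {0, 4}  B4 = {0, 3}
Tree: B1–B2, B1–B3, B1–B4

Each bag holds 2 vertices, so the decomposition has width 1, which upper-bounds the treewidth. Any graph with an edge has treewidth ≥ 1, and G has the edge 1–0. The upper and lower bounds meet at 1, so that is the treewidth.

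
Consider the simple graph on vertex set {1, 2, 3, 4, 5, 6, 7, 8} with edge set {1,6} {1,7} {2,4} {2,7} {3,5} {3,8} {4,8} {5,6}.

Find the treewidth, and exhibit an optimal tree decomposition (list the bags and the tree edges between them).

Treewidth 2.
Bags: B1 = {3, 5, 6}  B2 = {3, 6, 8}  B3 = {4, 6, 8}  B4 = {2, 4, 6}  B5 = {2, 6, 7}  B6 = {1, 6, 7}
Tree: B1–B2, B2–B3, B3–B4, B4–B5, B5–B6

Every bag has size at most 3, so the width is 3 − 1 = 2 and tw(G) ≤ 2. The edges 6–5–3–8–4–2–7–1–6 form a cycle, so G is not a tree and its treewidth is at least 2. Combining the bounds, tw(G) = 2.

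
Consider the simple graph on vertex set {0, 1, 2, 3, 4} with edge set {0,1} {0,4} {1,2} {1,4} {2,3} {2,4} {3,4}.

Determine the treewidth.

A width-2 tree decomposition is:
Bags: B1 = {0, 1, 4}  B2 = {1, 2, 4}  B3 = {2, 3, 4}
Tree: B1–B2, B2–B3
The largest bag has 3 vertices, giving width 2; this decomposition certifies tw(G) ≤ 2. On the other hand G contains the 3-clique {0, 1, 4}. A clique must lie in a single bag of any decomposition, so no decomposition can have width below 2. Combining the bounds, tw(G) = 2.

2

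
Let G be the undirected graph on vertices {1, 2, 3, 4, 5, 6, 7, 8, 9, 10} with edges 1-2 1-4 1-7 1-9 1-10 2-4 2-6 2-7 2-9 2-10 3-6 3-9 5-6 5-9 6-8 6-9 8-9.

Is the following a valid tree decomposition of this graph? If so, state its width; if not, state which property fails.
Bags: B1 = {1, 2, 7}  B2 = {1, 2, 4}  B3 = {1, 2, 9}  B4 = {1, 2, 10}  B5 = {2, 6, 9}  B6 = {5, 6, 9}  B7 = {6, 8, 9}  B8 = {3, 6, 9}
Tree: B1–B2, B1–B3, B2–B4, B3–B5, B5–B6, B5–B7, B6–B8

Every vertex of G appears in some bag (union = {1, 2, 3, 4, 5, 6, 7, 8, 9, 10}); every edge is covered by a bag; and for each vertex v the set of bags containing v is connected in the bag tree. The decomposition is therefore valid. The largest bag has 3 vertices, so the width is 2.

Yes; width 2.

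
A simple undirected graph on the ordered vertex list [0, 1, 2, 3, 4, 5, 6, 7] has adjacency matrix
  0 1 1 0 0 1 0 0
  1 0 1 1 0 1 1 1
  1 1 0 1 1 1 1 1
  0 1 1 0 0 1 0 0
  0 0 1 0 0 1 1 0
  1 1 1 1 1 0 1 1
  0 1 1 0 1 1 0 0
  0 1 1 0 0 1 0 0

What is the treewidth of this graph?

A width-3 tree decomposition is:
Bags: B1 = {0, 1, 2, 5}  B2 = {1, 2, 3, 5}  B3 = {1, 2, 5, 7}  B4 = {1, 2, 5, 6}  B5 = {2, 4, 5, 6}
Tree: B1–B2, B2–B3, B3–B4, B4–B5
The largest bag has 4 vertices, giving width 3; this decomposition certifies tw(G) ≤ 3. Conversely, {0, 1, 2, 5} is a clique of size 4, and the vertices of any clique must share a bag in every tree decomposition; so some bag has ≥ 4 vertices and tw(G) ≥ 3. Hence tw(G) = 3 exactly.

3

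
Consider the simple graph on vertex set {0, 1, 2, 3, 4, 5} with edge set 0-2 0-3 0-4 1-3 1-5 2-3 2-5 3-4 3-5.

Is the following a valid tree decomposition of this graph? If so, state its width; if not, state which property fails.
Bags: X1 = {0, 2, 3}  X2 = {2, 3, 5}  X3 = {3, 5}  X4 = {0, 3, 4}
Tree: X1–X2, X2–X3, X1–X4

No — vertex 1 appears in no bag.

A tree decomposition must satisfy three properties: every vertex lies in some bag; for every edge, both endpoints lie together in some bag; and for every vertex, the bags containing it form a connected subtree. Here vertex 1 appears in no bag, so the decomposition is invalid.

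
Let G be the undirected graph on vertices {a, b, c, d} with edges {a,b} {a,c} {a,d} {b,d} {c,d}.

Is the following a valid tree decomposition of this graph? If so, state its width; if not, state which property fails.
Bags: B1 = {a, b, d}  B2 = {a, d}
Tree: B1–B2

No — vertex c appears in no bag.

A tree decomposition must satisfy three properties: every vertex lies in some bag; for every edge, both endpoints lie together in some bag; and for every vertex, the bags containing it form a connected subtree. Here vertex c appears in no bag, so the decomposition is invalid.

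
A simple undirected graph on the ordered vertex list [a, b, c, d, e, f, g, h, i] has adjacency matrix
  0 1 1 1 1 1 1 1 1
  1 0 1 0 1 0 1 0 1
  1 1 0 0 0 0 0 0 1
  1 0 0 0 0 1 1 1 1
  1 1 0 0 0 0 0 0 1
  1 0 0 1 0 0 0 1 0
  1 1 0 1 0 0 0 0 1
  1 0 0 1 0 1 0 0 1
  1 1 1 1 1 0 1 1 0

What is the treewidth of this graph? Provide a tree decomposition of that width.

Treewidth 3.
Bags: B1 = {a, b, e, i}  B2 = {a, b, g, i}  B3 = {a, b, c, i}  B4 = {a, d, g, i}  B5 = {a, d, h, i}  B6 = {a, d, f, h}
Tree: B1–B2, B2–B3, B2–B4, B4–B5, B5–B6

Each bag holds 4 vertices, so the decomposition has width 3, which upper-bounds the treewidth. Conversely, {a, d, f, h} is a clique of size 4, and the vertices of any clique must share a bag in every tree decomposition; so some bag has ≥ 4 vertices and tw(G) ≥ 3. The upper and lower bounds meet at 3, so that is the treewidth.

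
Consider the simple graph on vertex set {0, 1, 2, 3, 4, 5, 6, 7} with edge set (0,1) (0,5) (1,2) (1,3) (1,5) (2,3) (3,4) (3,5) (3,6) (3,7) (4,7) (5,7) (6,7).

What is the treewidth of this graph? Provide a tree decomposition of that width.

Each bag holds 3 vertices, so the decomposition has width 2, which upper-bounds the treewidth. Conversely, {0, 1, 5} is a clique of size 3, and the vertices of any clique must share a bag in every tree decomposition; so some bag has ≥ 3 vertices and tw(G) ≥ 2. The upper and lower bounds meet at 2, so that is the treewidth.

Treewidth 2.
Bags: B1 = {0, 1, 5}  B2 = {1, 3, 5}  B3 = {3, 5, 7}  B4 = {3, 6, 7}  B5 = {1, 2, 3}  B6 = {3, 4, 7}
Tree: B1–B2, B2–B3, B3–B4, B2–B5, B3–B6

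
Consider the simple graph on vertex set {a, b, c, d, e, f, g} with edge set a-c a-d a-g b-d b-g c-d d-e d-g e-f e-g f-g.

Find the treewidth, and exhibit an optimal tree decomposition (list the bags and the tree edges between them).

The largest bag has 3 vertices, giving width 2; this decomposition certifies tw(G) ≤ 2. On the other hand G contains the 3-clique {d, e, g}. A clique must lie in a single bag of any decomposition, so no decomposition can have width below 2. Hence tw(G) = 2 exactly.

Treewidth 2.
One such decomposition:
Bags: B1 = {a, d, g}  B2 = {b, d, g}  B3 = {a, c, d}  B4 = {d, e, g}  B5 = {e, f, g}
Tree: B1–B2, B1–B3, B2–B4, B4–B5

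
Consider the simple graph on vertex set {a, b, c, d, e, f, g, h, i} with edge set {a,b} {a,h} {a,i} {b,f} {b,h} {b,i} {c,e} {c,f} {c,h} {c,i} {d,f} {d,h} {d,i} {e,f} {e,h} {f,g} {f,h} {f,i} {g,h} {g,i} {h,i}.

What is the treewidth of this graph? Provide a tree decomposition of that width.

Treewidth 3.
Bags: B1 = {c, e, f, h}  B2 = {c, f, h, i}  B3 = {b, f, h, i}  B4 = {a, b, h, i}  B5 = {d, f, h, i}  B6 = {f, g, h, i}
Tree: B1–B2, B2–B3, B3–B4, B2–B5, B5–B6

The largest bag has 4 vertices, giving width 3; this decomposition certifies tw(G) ≤ 3. For the lower bound, the 4 vertices {a, b, h, i} are pairwise adjacent, and any tree decomposition puts a clique entirely inside one bag — forcing width ≥ 3. Therefore the treewidth is 3.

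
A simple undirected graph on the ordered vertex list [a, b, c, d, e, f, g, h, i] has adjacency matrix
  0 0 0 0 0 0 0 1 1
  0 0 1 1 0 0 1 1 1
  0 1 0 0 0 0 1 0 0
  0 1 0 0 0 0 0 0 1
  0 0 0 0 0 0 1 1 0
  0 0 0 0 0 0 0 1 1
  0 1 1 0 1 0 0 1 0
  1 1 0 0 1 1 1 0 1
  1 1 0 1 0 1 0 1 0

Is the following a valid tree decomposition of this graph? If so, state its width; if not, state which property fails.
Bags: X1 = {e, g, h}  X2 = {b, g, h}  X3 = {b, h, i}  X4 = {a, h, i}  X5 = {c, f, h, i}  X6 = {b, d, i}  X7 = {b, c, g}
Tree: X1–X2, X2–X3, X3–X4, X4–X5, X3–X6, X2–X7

No — bags containing vertex c are not connected in the tree.

A tree decomposition must satisfy three properties: every vertex lies in some bag; for every edge, both endpoints lie together in some bag; and for every vertex, the bags containing it form a connected subtree. Here bags containing vertex c are not connected in the tree, so the decomposition is invalid.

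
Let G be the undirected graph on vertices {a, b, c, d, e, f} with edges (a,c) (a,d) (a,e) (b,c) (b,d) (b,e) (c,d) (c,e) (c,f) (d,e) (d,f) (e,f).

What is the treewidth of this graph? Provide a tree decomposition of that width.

Treewidth 3.
Bags: B1 = {b, c, d, e}  B2 = {c, d, e, f}  B3 = {a, c, d, e}
Tree: B1–B2, B1–B3

Each bag holds 4 vertices, so the decomposition has width 3, which upper-bounds the treewidth. Conversely, {a, c, d, e} is a clique of size 4, and the vertices of any clique must share a bag in every tree decomposition; so some bag has ≥ 4 vertices and tw(G) ≥ 3. Hence tw(G) = 3 exactly.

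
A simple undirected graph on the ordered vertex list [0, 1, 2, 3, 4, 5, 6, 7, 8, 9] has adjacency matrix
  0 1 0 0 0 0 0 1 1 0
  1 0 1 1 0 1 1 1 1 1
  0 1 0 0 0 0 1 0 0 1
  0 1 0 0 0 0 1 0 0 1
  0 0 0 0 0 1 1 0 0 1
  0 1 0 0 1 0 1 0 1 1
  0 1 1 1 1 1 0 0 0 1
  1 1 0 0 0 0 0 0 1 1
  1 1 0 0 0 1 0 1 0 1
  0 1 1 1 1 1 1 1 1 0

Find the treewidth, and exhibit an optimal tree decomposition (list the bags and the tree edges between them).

Every bag has size at most 4, so the width is 4 − 1 = 3 and tw(G) ≤ 3. On the other hand G contains the 4-clique {0, 1, 7, 8}. A clique must lie in a single bag of any decomposition, so no decomposition can have width below 3. Combining the bounds, tw(G) = 3.

Treewidth 3.
One optimal decomposition is:
Bags: B1 = {4, 5, 6, 9}  B2 = {1, 5, 6, 9}  B3 = {1, 2, 6, 9}  B4 = {1, 5, 8, 9}  B5 = {1, 3, 6, 9}  B6 = {1, 7, 8, 9}  B7 = {0, 1, 7, 8}
Tree: B1–B2, B2–B3, B2–B4, B3–B5, B4–B6, B6–B7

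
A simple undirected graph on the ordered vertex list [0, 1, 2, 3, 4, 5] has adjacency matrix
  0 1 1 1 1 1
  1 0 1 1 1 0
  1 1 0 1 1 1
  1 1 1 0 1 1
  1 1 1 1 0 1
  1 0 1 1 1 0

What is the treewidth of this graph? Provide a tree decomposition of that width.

The largest bag has 5 vertices, giving width 4; this decomposition certifies tw(G) ≤ 4. On the other hand G contains the 5-clique {0, 1, 2, 3, 4}. A clique must lie in a single bag of any decomposition, so no decomposition can have width below 4. The upper and lower bounds meet at 4, so that is the treewidth.

Treewidth 4.
One optimal decomposition is:
Bags: B1 = {0, 1, 2, 3, 4}  B2 = {0, 2, 3, 4, 5}
Tree: B1–B2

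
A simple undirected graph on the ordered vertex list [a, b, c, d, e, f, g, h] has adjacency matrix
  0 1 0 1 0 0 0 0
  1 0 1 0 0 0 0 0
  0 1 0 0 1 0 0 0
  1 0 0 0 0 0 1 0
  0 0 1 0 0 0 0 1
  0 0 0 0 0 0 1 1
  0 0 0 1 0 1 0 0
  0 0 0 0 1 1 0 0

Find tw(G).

A width-2 tree decomposition is:
Bags: B1 = {a, d, g}  B2 = {a, b, g}  B3 = {b, c, g}  B4 = {c, e, g}  B5 = {e, g, h}  B6 = {f, g, h}
Tree: B1–B2, B2–B3, B3–B4, B4–B5, B5–B6
Every bag has size at most 3, so the width is 3 − 1 = 2 and tw(G) ≤ 2. Since g–d–a–b–c–e–h–f–g is a cycle in G, G is not acyclic. Forests are exactly the graphs of treewidth ≤ 1, so tw(G) ≥ 2. Therefore the treewidth is 2.

2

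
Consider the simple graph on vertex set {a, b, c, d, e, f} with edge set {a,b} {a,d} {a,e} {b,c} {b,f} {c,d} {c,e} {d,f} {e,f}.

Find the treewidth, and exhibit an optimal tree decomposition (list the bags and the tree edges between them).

Treewidth 3.
Bags: B1 = {b, c, d, e}  B2 = {a, b, d, e}  B3 = {b, d, e, f}
Tree: B1–B2, B2–B3

Each bag holds 4 vertices, so the decomposition has width 3, which upper-bounds the treewidth. For the lower bound: the 4 vertex sets {c,d}, {a,b}, {e}, {f} are disjoint, each induces a connected subgraph, and every pair is joined by at least one edge of G. Contracting each set to a single vertex therefore yields K_{4} as a minor, and since treewidth is minor-monotone, tw(G) ≥ tw(K_{4}) = 3. Hence tw(G) = 3 exactly.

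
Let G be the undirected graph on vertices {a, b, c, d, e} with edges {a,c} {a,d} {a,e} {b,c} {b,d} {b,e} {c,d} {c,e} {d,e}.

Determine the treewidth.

3

A width-3 tree decomposition is:
Bags: B1 = {b, c, d, e}  B2 = {a, c, d, e}
Tree: B1–B2
Each bag holds 4 vertices, so the decomposition has width 3, which upper-bounds the treewidth. Conversely, {a, c, d, e} is a clique of size 4, and the vertices of any clique must share a bag in every tree decomposition; so some bag has ≥ 4 vertices and tw(G) ≥ 3. Hence tw(G) = 3 exactly.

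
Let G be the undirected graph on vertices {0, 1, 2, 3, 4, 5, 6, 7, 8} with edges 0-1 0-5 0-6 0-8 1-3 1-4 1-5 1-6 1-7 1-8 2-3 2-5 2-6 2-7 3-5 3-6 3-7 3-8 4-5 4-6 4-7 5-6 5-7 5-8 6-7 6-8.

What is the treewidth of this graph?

A width-4 tree decomposition is:
Bags: B1 = {2, 3, 5, 6, 7}  B2 = {1, 3, 5, 6, 7}  B3 = {1, 3, 5, 6, 8}  B4 = {1, 4, 5, 6, 7}  B5 = {0, 1, 5, 6, 8}
Tree: B1–B2, B2–B3, B2–B4, B3–B5
The largest bag has 5 vertices, giving width 4; this decomposition certifies tw(G) ≤ 4. For the lower bound, the 5 vertices {0, 1, 5, 6, 8} are pairwise adjacent, and any tree decomposition puts a clique entirely inside one bag — forcing width ≥ 4. Hence tw(G) = 4 exactly.

4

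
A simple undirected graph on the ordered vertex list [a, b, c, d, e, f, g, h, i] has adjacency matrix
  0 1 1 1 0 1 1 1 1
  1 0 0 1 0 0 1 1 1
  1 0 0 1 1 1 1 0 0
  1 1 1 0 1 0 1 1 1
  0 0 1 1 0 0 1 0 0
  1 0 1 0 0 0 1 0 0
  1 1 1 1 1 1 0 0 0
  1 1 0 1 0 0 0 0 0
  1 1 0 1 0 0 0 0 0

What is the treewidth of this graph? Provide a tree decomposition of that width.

Treewidth 3.
Bags: B1 = {a, c, d, g}  B2 = {a, c, f, g}  B3 = {a, b, d, g}  B4 = {c, d, e, g}  B5 = {a, b, d, h}  B6 = {a, b, d, i}
Tree: B1–B2, B1–B3, B1–B4, B3–B5, B3–B6

The largest bag has 4 vertices, giving width 3; this decomposition certifies tw(G) ≤ 3. Conversely, {c, d, e, g} is a clique of size 4, and the vertices of any clique must share a bag in every tree decomposition; so some bag has ≥ 4 vertices and tw(G) ≥ 3. Hence tw(G) = 3 exactly.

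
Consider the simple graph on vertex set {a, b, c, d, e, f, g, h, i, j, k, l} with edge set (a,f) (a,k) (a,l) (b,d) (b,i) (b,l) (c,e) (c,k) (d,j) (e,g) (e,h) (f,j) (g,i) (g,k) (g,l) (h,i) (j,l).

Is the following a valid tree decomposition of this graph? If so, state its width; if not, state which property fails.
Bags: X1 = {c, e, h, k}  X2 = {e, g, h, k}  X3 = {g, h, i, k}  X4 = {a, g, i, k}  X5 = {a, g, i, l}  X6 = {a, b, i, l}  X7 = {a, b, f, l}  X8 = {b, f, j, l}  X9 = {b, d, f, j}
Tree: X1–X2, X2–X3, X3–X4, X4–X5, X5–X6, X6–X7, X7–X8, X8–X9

Yes; width 3.

Checking the three conditions: (i) the bags cover all of {a, b, c, d, e, f, g, h, i, j, k, l}; (ii) for each edge, some bag contains both endpoints; (iii) the bags containing any fixed vertex form a subtree. All hold, so the decomposition is valid with width 4 − 1 = 3.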